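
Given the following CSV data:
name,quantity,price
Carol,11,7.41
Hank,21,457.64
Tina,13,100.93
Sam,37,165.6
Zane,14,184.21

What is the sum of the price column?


Values in 'price' column:
  Row 1: 7.41
  Row 2: 457.64
  Row 3: 100.93
  Row 4: 165.6
  Row 5: 184.21
Sum = 7.41 + 457.64 + 100.93 + 165.6 + 184.21 = 915.79

ANSWER: 915.79


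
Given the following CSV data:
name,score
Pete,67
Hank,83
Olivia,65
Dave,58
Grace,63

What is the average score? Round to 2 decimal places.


Scores: 67, 83, 65, 58, 63
Sum = 336
Count = 5
Average = 336 / 5 = 67.20

ANSWER: 67.20


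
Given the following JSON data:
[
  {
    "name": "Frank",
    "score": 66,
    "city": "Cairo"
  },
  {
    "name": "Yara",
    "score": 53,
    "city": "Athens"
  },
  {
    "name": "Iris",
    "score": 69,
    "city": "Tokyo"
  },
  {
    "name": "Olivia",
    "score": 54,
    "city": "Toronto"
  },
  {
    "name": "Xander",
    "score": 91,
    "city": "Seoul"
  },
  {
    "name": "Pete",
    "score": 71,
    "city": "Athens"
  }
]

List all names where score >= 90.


Filtering records where score >= 90:
  Frank (score=66) -> no
  Yara (score=53) -> no
  Iris (score=69) -> no
  Olivia (score=54) -> no
  Xander (score=91) -> YES
  Pete (score=71) -> no


ANSWER: Xander


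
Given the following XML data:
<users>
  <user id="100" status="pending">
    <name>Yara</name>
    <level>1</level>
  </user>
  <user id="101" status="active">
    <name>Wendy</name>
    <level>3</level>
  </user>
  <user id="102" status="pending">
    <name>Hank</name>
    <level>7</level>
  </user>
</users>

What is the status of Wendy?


Finding user with name = Wendy
user id="101" status="active"

ANSWER: active


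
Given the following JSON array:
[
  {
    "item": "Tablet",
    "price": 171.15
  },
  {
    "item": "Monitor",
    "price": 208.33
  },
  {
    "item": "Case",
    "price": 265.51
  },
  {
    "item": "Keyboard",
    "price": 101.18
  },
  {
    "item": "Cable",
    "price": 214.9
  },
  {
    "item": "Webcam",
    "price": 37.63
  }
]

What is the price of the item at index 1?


Array index 1 -> Monitor
price = 208.33

ANSWER: 208.33


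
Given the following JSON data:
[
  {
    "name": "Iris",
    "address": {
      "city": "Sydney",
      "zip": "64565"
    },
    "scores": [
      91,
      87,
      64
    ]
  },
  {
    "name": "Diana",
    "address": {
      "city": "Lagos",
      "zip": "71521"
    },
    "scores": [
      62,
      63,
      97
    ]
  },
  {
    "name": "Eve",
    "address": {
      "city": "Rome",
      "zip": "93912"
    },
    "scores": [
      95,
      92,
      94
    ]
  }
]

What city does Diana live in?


Path: records[1].address.city
Value: Lagos

ANSWER: Lagos


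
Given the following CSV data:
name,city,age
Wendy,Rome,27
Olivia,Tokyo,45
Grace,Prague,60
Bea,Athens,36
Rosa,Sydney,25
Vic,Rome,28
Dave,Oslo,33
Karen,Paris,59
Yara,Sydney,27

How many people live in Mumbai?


Scanning city column for 'Mumbai':
Total matches: 0

ANSWER: 0


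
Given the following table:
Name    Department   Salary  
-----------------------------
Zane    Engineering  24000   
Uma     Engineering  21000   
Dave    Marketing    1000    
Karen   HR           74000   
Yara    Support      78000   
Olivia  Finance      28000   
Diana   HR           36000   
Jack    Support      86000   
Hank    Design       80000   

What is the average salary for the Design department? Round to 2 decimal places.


Design department members:
  Hank: 80000
Sum = 80000
Count = 1
Average = 80000 / 1 = 80000.00

ANSWER: 80000.00


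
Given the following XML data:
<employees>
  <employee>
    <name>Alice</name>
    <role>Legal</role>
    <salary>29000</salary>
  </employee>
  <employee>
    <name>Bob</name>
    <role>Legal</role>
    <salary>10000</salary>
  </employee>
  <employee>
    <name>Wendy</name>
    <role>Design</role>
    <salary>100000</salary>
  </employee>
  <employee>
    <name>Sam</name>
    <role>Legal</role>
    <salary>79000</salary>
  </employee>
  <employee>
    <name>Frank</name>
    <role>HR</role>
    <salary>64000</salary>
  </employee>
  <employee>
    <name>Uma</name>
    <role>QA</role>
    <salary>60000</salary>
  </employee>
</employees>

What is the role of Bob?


Searching for <employee> with <name>Bob</name>
Found at position 2
<role>Legal</role>

ANSWER: Legal


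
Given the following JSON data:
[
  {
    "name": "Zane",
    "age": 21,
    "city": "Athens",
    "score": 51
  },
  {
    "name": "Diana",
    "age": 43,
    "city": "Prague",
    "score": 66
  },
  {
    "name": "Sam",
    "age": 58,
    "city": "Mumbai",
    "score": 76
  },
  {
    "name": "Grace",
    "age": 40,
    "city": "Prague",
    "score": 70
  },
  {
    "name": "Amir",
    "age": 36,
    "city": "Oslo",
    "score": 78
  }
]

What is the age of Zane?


Looking up record where name = Zane
Record index: 0
Field 'age' = 21

ANSWER: 21


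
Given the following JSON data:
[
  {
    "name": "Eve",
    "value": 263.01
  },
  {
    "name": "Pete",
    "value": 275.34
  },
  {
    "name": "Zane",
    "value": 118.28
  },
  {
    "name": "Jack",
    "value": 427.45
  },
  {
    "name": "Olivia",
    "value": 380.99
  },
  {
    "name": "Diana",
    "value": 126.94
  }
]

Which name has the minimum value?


Comparing values:
  Eve: 263.01
  Pete: 275.34
  Zane: 118.28
  Jack: 427.45
  Olivia: 380.99
  Diana: 126.94
Minimum: Zane (118.28)

ANSWER: Zane


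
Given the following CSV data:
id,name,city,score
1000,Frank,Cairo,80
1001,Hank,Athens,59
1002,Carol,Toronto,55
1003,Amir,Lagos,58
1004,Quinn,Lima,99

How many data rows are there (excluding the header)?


Counting rows (excluding header):
Header: id,name,city,score
Data rows: 5

ANSWER: 5


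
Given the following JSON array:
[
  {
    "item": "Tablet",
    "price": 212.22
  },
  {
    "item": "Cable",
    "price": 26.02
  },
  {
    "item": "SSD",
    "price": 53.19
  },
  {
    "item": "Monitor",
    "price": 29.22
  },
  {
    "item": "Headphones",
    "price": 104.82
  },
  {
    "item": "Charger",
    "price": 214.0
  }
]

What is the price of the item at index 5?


Array index 5 -> Charger
price = 214.0

ANSWER: 214.0


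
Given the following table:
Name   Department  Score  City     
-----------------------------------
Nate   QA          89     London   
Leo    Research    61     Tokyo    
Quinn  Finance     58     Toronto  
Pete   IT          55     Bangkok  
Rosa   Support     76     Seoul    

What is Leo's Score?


Row 2: Leo
Score = 61

ANSWER: 61


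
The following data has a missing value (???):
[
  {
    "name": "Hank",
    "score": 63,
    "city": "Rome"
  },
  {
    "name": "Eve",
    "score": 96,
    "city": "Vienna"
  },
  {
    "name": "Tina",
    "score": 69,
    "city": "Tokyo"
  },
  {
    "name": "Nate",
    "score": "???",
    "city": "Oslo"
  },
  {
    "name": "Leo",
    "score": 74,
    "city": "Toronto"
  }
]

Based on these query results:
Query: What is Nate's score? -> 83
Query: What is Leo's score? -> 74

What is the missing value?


The missing value is Nate's score
From query: Nate's score = 83

ANSWER: 83


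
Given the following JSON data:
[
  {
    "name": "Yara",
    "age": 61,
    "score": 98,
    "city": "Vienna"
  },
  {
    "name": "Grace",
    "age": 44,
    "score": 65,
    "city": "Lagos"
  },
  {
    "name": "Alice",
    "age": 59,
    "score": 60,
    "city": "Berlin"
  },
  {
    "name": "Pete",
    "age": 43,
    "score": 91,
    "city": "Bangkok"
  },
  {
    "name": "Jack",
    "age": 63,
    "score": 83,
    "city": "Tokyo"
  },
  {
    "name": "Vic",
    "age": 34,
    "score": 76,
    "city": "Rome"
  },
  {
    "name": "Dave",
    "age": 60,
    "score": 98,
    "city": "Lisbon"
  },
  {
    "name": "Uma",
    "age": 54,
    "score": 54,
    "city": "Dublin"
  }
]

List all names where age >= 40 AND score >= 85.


Checking both conditions:
  Yara (age=61, score=98) -> YES
  Grace (age=44, score=65) -> no
  Alice (age=59, score=60) -> no
  Pete (age=43, score=91) -> YES
  Jack (age=63, score=83) -> no
  Vic (age=34, score=76) -> no
  Dave (age=60, score=98) -> YES
  Uma (age=54, score=54) -> no


ANSWER: Yara, Pete, Dave


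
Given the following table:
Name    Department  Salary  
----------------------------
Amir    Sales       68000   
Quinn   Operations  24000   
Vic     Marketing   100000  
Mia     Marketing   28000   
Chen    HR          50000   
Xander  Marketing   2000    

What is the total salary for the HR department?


HR department members:
  Chen: 50000
Total = 50000 = 50000

ANSWER: 50000


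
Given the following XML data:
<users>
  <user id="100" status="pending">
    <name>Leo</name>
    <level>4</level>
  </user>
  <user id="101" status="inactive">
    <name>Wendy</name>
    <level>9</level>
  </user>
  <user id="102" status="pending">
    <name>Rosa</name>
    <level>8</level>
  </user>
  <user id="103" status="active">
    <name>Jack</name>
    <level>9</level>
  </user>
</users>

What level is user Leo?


Finding user: Leo
<level>4</level>

ANSWER: 4


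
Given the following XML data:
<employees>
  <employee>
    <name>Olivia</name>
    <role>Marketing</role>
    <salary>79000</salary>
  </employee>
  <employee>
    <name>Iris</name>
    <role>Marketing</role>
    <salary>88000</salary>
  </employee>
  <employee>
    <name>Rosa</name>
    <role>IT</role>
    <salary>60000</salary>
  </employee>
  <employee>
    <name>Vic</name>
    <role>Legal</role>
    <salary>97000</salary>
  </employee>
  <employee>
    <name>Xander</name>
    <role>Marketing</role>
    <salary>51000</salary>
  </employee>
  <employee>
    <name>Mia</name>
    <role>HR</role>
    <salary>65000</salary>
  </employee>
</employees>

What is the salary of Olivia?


Searching for <employee> with <name>Olivia</name>
Found at position 1
<salary>79000</salary>

ANSWER: 79000


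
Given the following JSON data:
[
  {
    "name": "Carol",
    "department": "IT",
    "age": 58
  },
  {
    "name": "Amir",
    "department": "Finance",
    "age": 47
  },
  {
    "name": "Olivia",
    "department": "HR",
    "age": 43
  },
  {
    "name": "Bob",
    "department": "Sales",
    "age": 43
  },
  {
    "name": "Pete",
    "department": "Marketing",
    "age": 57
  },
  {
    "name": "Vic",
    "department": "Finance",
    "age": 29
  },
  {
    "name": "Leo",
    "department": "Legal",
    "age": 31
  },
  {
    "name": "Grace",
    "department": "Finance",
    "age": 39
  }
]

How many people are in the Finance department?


Scanning records for department = Finance
  Record 1: Amir
  Record 5: Vic
  Record 7: Grace
Count: 3

ANSWER: 3


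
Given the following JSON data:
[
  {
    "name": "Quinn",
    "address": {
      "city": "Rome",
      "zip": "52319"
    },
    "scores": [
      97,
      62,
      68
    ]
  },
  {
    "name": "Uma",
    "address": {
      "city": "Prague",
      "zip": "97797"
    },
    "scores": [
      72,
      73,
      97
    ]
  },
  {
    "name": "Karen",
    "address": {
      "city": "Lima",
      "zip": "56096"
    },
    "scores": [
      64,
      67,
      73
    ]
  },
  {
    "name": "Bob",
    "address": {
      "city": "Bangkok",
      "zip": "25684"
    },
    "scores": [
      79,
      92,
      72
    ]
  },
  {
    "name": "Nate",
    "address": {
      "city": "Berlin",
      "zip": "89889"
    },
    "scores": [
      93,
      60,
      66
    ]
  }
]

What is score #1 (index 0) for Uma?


Path: records[1].scores[0]
Value: 72

ANSWER: 72


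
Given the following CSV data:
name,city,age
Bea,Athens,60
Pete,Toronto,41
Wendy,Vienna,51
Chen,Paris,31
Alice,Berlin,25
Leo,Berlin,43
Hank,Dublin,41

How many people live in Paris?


Scanning city column for 'Paris':
  Row 4: Chen -> MATCH
Total matches: 1

ANSWER: 1


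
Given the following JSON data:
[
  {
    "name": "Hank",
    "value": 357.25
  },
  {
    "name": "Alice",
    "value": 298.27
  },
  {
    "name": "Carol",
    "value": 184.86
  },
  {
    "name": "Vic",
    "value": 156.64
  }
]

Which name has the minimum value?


Comparing values:
  Hank: 357.25
  Alice: 298.27
  Carol: 184.86
  Vic: 156.64
Minimum: Vic (156.64)

ANSWER: Vic


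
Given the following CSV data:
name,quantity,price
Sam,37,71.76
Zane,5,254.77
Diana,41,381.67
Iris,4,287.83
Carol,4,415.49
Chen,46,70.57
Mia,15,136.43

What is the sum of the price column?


Values in 'price' column:
  Row 1: 71.76
  Row 2: 254.77
  Row 3: 381.67
  Row 4: 287.83
  Row 5: 415.49
  Row 6: 70.57
  Row 7: 136.43
Sum = 71.76 + 254.77 + 381.67 + 287.83 + 415.49 + 70.57 + 136.43 = 1618.52

ANSWER: 1618.52


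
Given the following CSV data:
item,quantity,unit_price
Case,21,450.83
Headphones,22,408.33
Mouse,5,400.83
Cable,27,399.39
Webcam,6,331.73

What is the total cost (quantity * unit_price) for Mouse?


Row: Mouse
quantity = 5
unit_price = 400.83
total = 5 * 400.83 = 2004.15

ANSWER: 2004.15


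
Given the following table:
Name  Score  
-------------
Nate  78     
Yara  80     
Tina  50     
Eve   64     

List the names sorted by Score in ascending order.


Sorting by Score (ascending):
  Tina: 50
  Eve: 64
  Nate: 78
  Yara: 80


ANSWER: Tina, Eve, Nate, Yara


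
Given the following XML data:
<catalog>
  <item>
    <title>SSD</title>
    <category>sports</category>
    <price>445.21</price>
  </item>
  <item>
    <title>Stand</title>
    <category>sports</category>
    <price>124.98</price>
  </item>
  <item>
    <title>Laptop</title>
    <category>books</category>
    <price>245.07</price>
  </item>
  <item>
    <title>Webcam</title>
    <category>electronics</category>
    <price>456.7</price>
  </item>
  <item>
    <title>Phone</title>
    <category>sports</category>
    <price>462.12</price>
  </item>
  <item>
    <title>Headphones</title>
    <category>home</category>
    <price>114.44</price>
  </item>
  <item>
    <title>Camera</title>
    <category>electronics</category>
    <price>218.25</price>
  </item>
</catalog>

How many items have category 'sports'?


Scanning <item> elements for <category>sports</category>:
  Item 1: SSD -> MATCH
  Item 2: Stand -> MATCH
  Item 5: Phone -> MATCH
Count: 3

ANSWER: 3


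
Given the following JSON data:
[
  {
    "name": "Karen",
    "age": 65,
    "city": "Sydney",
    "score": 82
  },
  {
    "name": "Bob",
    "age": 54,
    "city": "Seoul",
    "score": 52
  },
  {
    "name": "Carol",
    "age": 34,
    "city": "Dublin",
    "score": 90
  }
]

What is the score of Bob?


Looking up record where name = Bob
Record index: 1
Field 'score' = 52

ANSWER: 52


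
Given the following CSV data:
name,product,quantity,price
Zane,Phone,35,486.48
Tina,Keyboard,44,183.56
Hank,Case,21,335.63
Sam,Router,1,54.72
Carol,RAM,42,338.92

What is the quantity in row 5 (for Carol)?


Row 5: Carol
Column 'quantity' = 42

ANSWER: 42


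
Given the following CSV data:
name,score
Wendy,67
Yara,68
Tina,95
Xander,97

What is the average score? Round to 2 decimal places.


Scores: 67, 68, 95, 97
Sum = 327
Count = 4
Average = 327 / 4 = 81.75

ANSWER: 81.75


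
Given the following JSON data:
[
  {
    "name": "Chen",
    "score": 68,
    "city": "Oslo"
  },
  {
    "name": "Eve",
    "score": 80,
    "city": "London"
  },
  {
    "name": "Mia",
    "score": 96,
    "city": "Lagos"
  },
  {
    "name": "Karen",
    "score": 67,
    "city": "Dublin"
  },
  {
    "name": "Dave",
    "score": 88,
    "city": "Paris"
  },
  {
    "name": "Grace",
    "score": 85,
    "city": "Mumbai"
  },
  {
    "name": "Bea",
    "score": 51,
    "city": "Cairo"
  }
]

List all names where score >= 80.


Filtering records where score >= 80:
  Chen (score=68) -> no
  Eve (score=80) -> YES
  Mia (score=96) -> YES
  Karen (score=67) -> no
  Dave (score=88) -> YES
  Grace (score=85) -> YES
  Bea (score=51) -> no


ANSWER: Eve, Mia, Dave, Grace


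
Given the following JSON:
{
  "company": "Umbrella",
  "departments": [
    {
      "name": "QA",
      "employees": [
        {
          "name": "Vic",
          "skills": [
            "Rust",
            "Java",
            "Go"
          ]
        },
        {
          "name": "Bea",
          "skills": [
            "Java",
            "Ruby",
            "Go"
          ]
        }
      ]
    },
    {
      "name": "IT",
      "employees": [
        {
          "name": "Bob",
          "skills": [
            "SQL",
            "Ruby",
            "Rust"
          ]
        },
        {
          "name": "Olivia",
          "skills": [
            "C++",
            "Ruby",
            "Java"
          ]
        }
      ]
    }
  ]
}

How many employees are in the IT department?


Path: departments[1].employees
Count: 2

ANSWER: 2


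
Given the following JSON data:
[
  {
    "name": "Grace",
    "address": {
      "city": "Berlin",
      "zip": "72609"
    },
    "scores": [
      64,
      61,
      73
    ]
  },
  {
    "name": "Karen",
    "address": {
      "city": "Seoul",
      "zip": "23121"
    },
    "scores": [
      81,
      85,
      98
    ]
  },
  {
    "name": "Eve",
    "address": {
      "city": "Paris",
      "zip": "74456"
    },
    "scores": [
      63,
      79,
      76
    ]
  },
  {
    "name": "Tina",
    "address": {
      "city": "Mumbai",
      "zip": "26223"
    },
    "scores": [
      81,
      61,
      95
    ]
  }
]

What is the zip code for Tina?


Path: records[3].address.zip
Value: 26223

ANSWER: 26223


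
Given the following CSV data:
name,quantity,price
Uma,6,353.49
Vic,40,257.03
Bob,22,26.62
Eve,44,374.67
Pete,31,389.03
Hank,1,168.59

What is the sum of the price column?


Values in 'price' column:
  Row 1: 353.49
  Row 2: 257.03
  Row 3: 26.62
  Row 4: 374.67
  Row 5: 389.03
  Row 6: 168.59
Sum = 353.49 + 257.03 + 26.62 + 374.67 + 389.03 + 168.59 = 1569.43

ANSWER: 1569.43


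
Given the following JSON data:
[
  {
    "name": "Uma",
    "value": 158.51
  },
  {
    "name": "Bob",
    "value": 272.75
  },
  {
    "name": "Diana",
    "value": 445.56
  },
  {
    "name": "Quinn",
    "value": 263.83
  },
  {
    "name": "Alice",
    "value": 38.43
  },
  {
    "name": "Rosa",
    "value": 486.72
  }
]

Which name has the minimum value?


Comparing values:
  Uma: 158.51
  Bob: 272.75
  Diana: 445.56
  Quinn: 263.83
  Alice: 38.43
  Rosa: 486.72
Minimum: Alice (38.43)

ANSWER: Alice


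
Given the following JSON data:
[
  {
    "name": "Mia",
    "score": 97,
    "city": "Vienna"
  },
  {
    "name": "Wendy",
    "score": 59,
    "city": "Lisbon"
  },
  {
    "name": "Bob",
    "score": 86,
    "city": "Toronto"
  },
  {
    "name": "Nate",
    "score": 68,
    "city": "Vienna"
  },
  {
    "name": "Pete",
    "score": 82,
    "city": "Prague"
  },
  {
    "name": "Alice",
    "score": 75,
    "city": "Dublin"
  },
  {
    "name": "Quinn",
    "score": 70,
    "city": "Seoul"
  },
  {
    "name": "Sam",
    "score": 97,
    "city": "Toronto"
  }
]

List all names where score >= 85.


Filtering records where score >= 85:
  Mia (score=97) -> YES
  Wendy (score=59) -> no
  Bob (score=86) -> YES
  Nate (score=68) -> no
  Pete (score=82) -> no
  Alice (score=75) -> no
  Quinn (score=70) -> no
  Sam (score=97) -> YES


ANSWER: Mia, Bob, Sam


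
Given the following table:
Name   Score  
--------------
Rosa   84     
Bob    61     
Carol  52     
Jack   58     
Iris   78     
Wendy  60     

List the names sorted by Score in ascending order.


Sorting by Score (ascending):
  Carol: 52
  Jack: 58
  Wendy: 60
  Bob: 61
  Iris: 78
  Rosa: 84


ANSWER: Carol, Jack, Wendy, Bob, Iris, Rosa


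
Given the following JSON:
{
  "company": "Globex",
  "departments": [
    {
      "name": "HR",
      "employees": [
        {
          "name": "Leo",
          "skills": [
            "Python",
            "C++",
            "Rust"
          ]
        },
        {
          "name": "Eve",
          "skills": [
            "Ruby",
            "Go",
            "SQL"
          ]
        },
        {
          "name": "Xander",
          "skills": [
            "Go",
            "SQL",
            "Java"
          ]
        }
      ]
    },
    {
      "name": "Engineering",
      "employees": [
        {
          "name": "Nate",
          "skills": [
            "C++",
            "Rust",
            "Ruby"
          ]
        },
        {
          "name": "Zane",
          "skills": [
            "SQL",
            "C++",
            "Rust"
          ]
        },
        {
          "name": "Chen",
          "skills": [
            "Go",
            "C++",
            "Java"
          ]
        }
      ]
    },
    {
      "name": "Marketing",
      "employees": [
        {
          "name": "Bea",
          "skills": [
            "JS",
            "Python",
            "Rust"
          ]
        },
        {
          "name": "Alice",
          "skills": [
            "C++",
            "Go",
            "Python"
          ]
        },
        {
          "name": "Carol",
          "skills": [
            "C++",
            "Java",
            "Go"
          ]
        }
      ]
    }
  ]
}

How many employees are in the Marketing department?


Path: departments[2].employees
Count: 3

ANSWER: 3


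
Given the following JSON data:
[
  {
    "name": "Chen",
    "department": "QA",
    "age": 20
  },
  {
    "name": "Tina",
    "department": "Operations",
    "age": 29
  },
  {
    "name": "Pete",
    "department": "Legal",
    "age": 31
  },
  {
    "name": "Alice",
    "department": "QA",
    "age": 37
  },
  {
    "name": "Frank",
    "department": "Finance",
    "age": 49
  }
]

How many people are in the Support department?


Scanning records for department = Support
  No matches found
Count: 0

ANSWER: 0


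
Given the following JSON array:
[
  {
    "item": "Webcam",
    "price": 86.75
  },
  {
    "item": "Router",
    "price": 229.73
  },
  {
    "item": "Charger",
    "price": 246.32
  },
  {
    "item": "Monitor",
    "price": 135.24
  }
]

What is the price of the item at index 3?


Array index 3 -> Monitor
price = 135.24

ANSWER: 135.24


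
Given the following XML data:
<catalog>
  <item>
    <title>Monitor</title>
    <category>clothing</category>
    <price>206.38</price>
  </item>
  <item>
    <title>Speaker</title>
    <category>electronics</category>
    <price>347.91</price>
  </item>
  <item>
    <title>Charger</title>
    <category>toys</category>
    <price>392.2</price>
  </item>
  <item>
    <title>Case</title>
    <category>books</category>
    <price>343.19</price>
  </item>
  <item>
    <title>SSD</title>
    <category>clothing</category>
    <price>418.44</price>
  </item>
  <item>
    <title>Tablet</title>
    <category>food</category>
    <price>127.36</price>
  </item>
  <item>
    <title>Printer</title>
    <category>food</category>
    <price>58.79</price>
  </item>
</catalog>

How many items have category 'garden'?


Scanning <item> elements for <category>garden</category>:
Count: 0

ANSWER: 0


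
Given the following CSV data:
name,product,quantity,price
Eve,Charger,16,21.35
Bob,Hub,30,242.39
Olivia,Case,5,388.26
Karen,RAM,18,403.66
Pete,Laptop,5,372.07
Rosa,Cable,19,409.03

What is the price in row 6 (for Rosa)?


Row 6: Rosa
Column 'price' = 409.03

ANSWER: 409.03


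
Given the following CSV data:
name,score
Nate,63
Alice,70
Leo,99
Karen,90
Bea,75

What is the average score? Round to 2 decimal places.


Scores: 63, 70, 99, 90, 75
Sum = 397
Count = 5
Average = 397 / 5 = 79.40

ANSWER: 79.40


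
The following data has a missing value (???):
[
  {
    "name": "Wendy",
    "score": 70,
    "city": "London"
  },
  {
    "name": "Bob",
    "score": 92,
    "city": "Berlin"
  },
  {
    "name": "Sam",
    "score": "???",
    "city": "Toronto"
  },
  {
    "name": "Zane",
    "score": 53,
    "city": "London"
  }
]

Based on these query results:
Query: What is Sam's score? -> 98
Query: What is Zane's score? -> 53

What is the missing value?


The missing value is Sam's score
From query: Sam's score = 98

ANSWER: 98


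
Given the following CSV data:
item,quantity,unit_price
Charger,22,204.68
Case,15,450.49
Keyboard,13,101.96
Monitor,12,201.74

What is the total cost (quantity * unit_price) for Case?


Row: Case
quantity = 15
unit_price = 450.49
total = 15 * 450.49 = 6757.35

ANSWER: 6757.35


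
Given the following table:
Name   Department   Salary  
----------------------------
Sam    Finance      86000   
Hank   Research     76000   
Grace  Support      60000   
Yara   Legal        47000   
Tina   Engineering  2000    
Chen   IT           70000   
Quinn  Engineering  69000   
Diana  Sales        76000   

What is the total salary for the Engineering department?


Engineering department members:
  Tina: 2000
  Quinn: 69000
Total = 2000 + 69000 = 71000

ANSWER: 71000


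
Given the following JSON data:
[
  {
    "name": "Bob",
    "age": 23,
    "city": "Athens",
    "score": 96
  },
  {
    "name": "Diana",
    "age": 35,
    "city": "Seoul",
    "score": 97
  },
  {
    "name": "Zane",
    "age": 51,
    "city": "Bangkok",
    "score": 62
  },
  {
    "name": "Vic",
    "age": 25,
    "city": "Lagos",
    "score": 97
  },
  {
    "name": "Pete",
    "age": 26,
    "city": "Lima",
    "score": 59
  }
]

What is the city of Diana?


Looking up record where name = Diana
Record index: 1
Field 'city' = Seoul

ANSWER: Seoul


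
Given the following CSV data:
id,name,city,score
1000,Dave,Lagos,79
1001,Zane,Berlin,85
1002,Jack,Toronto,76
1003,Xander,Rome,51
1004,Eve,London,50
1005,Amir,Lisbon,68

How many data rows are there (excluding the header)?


Counting rows (excluding header):
Header: id,name,city,score
Data rows: 6

ANSWER: 6


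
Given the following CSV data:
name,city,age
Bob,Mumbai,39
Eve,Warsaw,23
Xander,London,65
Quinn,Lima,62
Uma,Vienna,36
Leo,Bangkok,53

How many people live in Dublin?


Scanning city column for 'Dublin':
Total matches: 0

ANSWER: 0


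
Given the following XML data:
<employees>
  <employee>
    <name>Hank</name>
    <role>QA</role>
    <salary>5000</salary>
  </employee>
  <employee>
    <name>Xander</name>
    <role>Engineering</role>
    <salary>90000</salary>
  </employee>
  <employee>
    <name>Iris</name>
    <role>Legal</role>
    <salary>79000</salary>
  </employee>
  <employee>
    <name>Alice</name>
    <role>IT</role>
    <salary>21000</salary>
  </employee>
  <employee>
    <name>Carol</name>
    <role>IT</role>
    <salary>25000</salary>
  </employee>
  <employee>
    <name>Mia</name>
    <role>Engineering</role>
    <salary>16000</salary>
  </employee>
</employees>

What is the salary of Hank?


Searching for <employee> with <name>Hank</name>
Found at position 1
<salary>5000</salary>

ANSWER: 5000


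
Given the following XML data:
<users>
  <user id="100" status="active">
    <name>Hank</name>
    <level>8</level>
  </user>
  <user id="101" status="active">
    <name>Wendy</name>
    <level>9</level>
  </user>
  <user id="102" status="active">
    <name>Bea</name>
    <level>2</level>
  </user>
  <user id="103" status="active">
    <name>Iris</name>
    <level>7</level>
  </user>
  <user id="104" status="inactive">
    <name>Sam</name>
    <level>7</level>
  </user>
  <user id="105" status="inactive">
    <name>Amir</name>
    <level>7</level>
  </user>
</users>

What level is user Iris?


Finding user: Iris
<level>7</level>

ANSWER: 7


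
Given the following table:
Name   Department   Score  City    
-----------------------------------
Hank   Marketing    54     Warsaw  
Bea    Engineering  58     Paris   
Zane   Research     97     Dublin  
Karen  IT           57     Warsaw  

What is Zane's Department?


Row 3: Zane
Department = Research

ANSWER: Research


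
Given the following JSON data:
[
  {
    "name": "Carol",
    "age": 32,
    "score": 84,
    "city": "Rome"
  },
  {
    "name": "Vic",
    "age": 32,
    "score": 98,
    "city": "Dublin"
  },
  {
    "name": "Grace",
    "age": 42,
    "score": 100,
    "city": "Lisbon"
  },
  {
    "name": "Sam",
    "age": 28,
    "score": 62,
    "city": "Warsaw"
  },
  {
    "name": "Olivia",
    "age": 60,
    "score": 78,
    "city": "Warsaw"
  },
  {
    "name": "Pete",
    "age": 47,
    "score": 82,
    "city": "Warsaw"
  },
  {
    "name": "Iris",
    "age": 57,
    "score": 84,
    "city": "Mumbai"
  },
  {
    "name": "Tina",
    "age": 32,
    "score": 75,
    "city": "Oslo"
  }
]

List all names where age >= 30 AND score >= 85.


Checking both conditions:
  Carol (age=32, score=84) -> no
  Vic (age=32, score=98) -> YES
  Grace (age=42, score=100) -> YES
  Sam (age=28, score=62) -> no
  Olivia (age=60, score=78) -> no
  Pete (age=47, score=82) -> no
  Iris (age=57, score=84) -> no
  Tina (age=32, score=75) -> no


ANSWER: Vic, Grace


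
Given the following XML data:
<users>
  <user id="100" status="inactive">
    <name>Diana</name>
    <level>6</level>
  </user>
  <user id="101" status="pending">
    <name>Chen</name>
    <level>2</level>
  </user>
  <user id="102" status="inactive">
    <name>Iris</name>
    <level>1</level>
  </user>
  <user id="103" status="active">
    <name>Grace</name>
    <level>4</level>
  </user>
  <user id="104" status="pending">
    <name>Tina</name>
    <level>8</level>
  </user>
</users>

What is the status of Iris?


Finding user with name = Iris
user id="102" status="inactive"

ANSWER: inactive


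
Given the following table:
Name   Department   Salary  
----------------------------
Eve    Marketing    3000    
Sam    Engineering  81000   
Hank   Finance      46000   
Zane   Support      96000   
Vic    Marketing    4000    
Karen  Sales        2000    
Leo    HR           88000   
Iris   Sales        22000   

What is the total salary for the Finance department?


Finance department members:
  Hank: 46000
Total = 46000 = 46000

ANSWER: 46000


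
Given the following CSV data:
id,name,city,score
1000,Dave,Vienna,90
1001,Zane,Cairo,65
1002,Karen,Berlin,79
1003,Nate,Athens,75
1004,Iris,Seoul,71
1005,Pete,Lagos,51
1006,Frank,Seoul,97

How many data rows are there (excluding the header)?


Counting rows (excluding header):
Header: id,name,city,score
Data rows: 7

ANSWER: 7


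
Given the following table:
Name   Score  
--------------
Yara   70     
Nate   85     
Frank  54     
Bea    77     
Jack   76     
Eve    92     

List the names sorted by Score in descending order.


Sorting by Score (descending):
  Eve: 92
  Nate: 85
  Bea: 77
  Jack: 76
  Yara: 70
  Frank: 54


ANSWER: Eve, Nate, Bea, Jack, Yara, Frank


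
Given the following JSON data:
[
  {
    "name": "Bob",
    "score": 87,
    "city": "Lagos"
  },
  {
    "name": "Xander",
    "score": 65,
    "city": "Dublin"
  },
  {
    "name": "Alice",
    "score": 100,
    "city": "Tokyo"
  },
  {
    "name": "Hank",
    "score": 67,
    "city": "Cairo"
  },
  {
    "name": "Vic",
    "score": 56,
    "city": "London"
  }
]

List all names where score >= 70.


Filtering records where score >= 70:
  Bob (score=87) -> YES
  Xander (score=65) -> no
  Alice (score=100) -> YES
  Hank (score=67) -> no
  Vic (score=56) -> no


ANSWER: Bob, Alice


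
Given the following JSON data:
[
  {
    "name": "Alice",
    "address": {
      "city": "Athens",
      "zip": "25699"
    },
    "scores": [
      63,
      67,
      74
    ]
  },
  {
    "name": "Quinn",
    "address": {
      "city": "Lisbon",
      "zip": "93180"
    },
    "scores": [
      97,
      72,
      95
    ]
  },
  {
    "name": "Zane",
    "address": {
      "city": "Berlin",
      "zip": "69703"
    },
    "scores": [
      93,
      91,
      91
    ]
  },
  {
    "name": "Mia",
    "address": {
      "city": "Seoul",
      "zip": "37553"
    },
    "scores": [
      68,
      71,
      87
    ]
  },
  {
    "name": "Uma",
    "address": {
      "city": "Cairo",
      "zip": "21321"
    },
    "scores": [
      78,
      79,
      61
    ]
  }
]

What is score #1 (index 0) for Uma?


Path: records[4].scores[0]
Value: 78

ANSWER: 78


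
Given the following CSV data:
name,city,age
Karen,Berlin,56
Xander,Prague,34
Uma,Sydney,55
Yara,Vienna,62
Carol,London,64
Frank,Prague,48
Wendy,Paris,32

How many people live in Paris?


Scanning city column for 'Paris':
  Row 7: Wendy -> MATCH
Total matches: 1

ANSWER: 1


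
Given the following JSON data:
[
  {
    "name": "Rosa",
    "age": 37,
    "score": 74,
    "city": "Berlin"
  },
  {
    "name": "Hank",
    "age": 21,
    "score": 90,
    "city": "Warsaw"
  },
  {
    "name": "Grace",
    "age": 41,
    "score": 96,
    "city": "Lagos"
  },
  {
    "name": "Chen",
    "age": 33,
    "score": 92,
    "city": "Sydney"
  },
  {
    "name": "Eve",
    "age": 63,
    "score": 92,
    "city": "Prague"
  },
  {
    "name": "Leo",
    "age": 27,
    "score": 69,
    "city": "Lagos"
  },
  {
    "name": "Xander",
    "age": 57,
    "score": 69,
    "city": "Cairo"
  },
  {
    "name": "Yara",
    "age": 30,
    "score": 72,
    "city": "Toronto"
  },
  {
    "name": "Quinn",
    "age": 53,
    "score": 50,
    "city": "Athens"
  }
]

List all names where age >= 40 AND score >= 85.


Checking both conditions:
  Rosa (age=37, score=74) -> no
  Hank (age=21, score=90) -> no
  Grace (age=41, score=96) -> YES
  Chen (age=33, score=92) -> no
  Eve (age=63, score=92) -> YES
  Leo (age=27, score=69) -> no
  Xander (age=57, score=69) -> no
  Yara (age=30, score=72) -> no
  Quinn (age=53, score=50) -> no


ANSWER: Grace, Eve


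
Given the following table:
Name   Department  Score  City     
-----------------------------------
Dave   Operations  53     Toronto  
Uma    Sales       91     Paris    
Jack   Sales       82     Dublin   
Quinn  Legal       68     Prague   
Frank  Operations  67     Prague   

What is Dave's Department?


Row 1: Dave
Department = Operations

ANSWER: Operations


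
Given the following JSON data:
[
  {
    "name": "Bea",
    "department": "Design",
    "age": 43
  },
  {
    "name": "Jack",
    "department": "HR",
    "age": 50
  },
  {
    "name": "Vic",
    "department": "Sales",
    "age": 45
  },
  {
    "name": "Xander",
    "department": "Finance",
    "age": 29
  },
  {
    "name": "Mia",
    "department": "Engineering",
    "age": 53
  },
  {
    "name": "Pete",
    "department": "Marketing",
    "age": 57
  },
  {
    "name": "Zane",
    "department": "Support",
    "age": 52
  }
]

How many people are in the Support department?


Scanning records for department = Support
  Record 6: Zane
Count: 1

ANSWER: 1


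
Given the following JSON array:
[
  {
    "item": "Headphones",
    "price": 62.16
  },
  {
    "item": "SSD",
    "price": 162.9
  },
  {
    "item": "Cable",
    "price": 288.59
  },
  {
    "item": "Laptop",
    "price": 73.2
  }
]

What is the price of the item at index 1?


Array index 1 -> SSD
price = 162.9

ANSWER: 162.9


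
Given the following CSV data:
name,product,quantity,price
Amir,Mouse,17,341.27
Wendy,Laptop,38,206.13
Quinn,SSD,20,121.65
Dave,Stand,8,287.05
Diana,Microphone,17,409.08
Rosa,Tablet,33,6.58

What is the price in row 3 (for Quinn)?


Row 3: Quinn
Column 'price' = 121.65

ANSWER: 121.65


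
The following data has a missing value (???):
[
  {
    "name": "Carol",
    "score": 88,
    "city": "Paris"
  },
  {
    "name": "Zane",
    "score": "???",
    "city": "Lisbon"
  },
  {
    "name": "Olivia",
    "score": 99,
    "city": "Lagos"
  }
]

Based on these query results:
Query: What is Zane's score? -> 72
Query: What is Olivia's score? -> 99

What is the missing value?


The missing value is Zane's score
From query: Zane's score = 72

ANSWER: 72


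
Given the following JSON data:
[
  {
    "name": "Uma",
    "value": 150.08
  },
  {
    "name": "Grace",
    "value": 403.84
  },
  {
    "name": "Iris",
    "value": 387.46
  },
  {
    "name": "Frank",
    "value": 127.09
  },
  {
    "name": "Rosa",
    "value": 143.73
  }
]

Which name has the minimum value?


Comparing values:
  Uma: 150.08
  Grace: 403.84
  Iris: 387.46
  Frank: 127.09
  Rosa: 143.73
Minimum: Frank (127.09)

ANSWER: Frank


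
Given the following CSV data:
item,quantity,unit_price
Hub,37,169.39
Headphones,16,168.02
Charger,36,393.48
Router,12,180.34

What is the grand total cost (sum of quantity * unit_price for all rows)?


Computing row totals:
  Hub: 37 * 169.39 = 6267.43
  Headphones: 16 * 168.02 = 2688.32
  Charger: 36 * 393.48 = 14165.28
  Router: 12 * 180.34 = 2164.08
Grand total = 6267.43 + 2688.32 + 14165.28 + 2164.08 = 25285.11

ANSWER: 25285.11


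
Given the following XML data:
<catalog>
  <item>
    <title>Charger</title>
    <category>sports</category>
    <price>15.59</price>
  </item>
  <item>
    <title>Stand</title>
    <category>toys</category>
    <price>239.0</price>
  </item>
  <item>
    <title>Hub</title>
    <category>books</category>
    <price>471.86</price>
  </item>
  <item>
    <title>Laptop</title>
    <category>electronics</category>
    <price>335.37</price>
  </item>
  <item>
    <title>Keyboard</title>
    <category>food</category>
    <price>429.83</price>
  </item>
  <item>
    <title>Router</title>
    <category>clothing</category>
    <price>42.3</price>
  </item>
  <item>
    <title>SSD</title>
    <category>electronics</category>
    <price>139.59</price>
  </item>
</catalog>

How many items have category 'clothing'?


Scanning <item> elements for <category>clothing</category>:
  Item 6: Router -> MATCH
Count: 1

ANSWER: 1


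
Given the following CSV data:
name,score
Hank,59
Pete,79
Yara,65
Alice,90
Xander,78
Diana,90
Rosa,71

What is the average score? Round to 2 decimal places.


Scores: 59, 79, 65, 90, 78, 90, 71
Sum = 532
Count = 7
Average = 532 / 7 = 76.00

ANSWER: 76.00


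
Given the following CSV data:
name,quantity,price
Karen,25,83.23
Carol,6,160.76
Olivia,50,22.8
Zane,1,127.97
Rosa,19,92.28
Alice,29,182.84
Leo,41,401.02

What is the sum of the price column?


Values in 'price' column:
  Row 1: 83.23
  Row 2: 160.76
  Row 3: 22.8
  Row 4: 127.97
  Row 5: 92.28
  Row 6: 182.84
  Row 7: 401.02
Sum = 83.23 + 160.76 + 22.8 + 127.97 + 92.28 + 182.84 + 401.02 = 1070.9

ANSWER: 1070.9


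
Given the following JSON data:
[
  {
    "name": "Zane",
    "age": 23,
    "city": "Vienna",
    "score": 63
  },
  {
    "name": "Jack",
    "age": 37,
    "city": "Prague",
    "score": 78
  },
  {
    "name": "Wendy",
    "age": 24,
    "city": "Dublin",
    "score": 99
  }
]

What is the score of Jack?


Looking up record where name = Jack
Record index: 1
Field 'score' = 78

ANSWER: 78


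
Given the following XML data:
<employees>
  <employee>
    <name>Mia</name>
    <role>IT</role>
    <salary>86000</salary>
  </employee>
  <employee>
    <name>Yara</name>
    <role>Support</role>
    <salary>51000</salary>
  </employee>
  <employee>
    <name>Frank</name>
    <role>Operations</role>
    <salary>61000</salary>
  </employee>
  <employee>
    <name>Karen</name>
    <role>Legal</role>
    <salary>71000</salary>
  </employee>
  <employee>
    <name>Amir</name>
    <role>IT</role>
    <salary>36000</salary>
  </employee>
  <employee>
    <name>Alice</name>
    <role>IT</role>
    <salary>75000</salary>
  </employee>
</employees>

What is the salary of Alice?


Searching for <employee> with <name>Alice</name>
Found at position 6
<salary>75000</salary>

ANSWER: 75000


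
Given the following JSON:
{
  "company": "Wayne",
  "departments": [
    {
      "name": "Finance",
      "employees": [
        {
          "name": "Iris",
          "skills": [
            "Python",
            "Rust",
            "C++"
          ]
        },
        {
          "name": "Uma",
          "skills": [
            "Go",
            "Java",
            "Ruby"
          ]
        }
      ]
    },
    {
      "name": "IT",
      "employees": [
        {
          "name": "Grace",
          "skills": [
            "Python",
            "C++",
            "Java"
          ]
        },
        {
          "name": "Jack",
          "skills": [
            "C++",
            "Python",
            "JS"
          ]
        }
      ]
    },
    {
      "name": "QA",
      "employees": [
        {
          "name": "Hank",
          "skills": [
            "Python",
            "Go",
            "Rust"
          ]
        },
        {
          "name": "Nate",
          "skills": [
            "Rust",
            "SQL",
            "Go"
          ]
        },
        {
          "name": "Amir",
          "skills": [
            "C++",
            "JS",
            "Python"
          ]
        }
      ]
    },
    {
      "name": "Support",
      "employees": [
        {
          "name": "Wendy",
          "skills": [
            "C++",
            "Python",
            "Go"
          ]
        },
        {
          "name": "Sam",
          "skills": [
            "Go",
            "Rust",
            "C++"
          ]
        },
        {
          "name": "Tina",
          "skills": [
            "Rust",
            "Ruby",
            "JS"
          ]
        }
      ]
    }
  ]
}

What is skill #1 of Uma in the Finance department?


Path: departments[0].employees[1].skills[0]
Value: Go

ANSWER: Go
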